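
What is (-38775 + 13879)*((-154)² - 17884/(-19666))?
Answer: -5805955579520/9833 ≈ -5.9046e+8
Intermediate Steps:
(-38775 + 13879)*((-154)² - 17884/(-19666)) = -24896*(23716 - 17884*(-1/19666)) = -24896*(23716 + 8942/9833) = -24896*233208370/9833 = -5805955579520/9833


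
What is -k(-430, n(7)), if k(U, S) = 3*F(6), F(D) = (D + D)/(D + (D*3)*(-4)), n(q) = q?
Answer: 6/11 ≈ 0.54545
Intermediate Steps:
F(D) = -2/11 (F(D) = (2*D)/(D + (3*D)*(-4)) = (2*D)/(D - 12*D) = (2*D)/((-11*D)) = (2*D)*(-1/(11*D)) = -2/11)
k(U, S) = -6/11 (k(U, S) = 3*(-2/11) = -6/11)
-k(-430, n(7)) = -1*(-6/11) = 6/11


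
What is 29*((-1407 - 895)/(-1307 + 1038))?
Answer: 66758/269 ≈ 248.17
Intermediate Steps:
29*((-1407 - 895)/(-1307 + 1038)) = 29*(-2302/(-269)) = 29*(-2302*(-1/269)) = 29*(2302/269) = 66758/269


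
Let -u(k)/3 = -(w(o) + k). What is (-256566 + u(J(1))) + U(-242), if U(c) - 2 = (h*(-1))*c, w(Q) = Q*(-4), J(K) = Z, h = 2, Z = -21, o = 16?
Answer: -256335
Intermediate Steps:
J(K) = -21
w(Q) = -4*Q
U(c) = 2 - 2*c (U(c) = 2 + (2*(-1))*c = 2 - 2*c)
u(k) = -192 + 3*k (u(k) = -(-3)*(-4*16 + k) = -(-3)*(-64 + k) = -3*(64 - k) = -192 + 3*k)
(-256566 + u(J(1))) + U(-242) = (-256566 + (-192 + 3*(-21))) + (2 - 2*(-242)) = (-256566 + (-192 - 63)) + (2 + 484) = (-256566 - 255) + 486 = -256821 + 486 = -256335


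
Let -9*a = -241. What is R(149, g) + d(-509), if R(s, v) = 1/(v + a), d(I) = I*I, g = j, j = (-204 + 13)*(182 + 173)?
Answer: 158040446315/610004 ≈ 2.5908e+5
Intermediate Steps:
a = 241/9 (a = -⅑*(-241) = 241/9 ≈ 26.778)
j = -67805 (j = -191*355 = -67805)
g = -67805
d(I) = I²
R(s, v) = 1/(241/9 + v) (R(s, v) = 1/(v + 241/9) = 1/(241/9 + v))
R(149, g) + d(-509) = 9/(241 + 9*(-67805)) + (-509)² = 9/(241 - 610245) + 259081 = 9/(-610004) + 259081 = 9*(-1/610004) + 259081 = -9/610004 + 259081 = 158040446315/610004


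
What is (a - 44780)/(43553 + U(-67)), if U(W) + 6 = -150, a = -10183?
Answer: -54963/43397 ≈ -1.2665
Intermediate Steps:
U(W) = -156 (U(W) = -6 - 150 = -156)
(a - 44780)/(43553 + U(-67)) = (-10183 - 44780)/(43553 - 156) = -54963/43397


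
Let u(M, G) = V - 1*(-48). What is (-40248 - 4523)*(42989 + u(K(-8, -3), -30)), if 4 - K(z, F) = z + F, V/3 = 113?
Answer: -1941986896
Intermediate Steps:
V = 339 (V = 3*113 = 339)
K(z, F) = 4 - F - z (K(z, F) = 4 - (z + F) = 4 - (F + z) = 4 + (-F - z) = 4 - F - z)
u(M, G) = 387 (u(M, G) = 339 - 1*(-48) = 339 + 48 = 387)
(-40248 - 4523)*(42989 + u(K(-8, -3), -30)) = (-40248 - 4523)*(42989 + 387) = -44771*43376 = -1941986896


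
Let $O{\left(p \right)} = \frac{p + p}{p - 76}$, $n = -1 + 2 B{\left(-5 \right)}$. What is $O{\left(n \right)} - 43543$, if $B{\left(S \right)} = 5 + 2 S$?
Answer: $- \frac{3788219}{87} \approx -43543.0$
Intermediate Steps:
$n = -11$ ($n = -1 + 2 \left(5 + 2 \left(-5\right)\right) = -1 + 2 \left(5 - 10\right) = -1 + 2 \left(-5\right) = -1 - 10 = -11$)
$O{\left(p \right)} = \frac{2 p}{-76 + p}$
$O{\left(n \right)} - 43543 = 2 \left(-11\right) \frac{1}{-76 - 11} - 43543 = 2 \left(-11\right) \frac{1}{-87} - 43543 = 2 \left(-11\right) \left(- \frac{1}{87}\right) - 43543 = \frac{22}{87} - 43543 = - \frac{3788219}{87}$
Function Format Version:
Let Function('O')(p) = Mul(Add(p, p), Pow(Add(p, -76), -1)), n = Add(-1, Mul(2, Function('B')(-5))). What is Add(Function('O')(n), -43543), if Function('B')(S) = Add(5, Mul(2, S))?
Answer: Rational(-3788219, 87) ≈ -43543.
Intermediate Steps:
n = -11 (n = Add(-1, Mul(2, Add(5, Mul(2, -5)))) = Add(-1, Mul(2, Add(5, -10))) = Add(-1, Mul(2, -5)) = Add(-1, -10) = -11)
Function('O')(p) = Mul(2, p, Pow(Add(-76, p), -1)) (Function('O')(p) = Mul(Mul(2, p), Pow(Add(-76, p), -1)) = Mul(2, p, Pow(Add(-76, p), -1)))
Add(Function('O')(n), -43543) = Add(Mul(2, -11, Pow(Add(-76, -11), -1)), -43543) = Add(Mul(2, -11, Pow(-87, -1)), -43543) = Add(Mul(2, -11, Rational(-1, 87)), -43543) = Add(Rational(22, 87), -43543) = Rational(-3788219, 87)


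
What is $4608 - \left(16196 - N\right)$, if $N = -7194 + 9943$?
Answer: $-8839$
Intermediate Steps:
$N = 2749$
$4608 - \left(16196 - N\right) = 4608 - \left(16196 - 2749\right) = 4608 - 13447 = -8839$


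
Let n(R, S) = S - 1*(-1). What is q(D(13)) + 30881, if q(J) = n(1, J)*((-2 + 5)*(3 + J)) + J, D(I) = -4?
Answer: 30886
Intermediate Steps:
n(R, S) = 1 + S (n(R, S) = S + 1 = 1 + S)
q(J) = J + (1 + J)*(9 + 3*J) (q(J) = (1 + J)*((-2 + 5)*(3 + J)) + J = (1 + J)*(3*(3 + J)) + J = (1 + J)*(9 + 3*J) + J = J + (1 + J)*(9 + 3*J))
q(D(13)) + 30881 = (9 + 3*(-4)² + 13*(-4)) + 30881 = (9 + 3*16 - 52) + 30881 = (9 + 48 - 52) + 30881 = 5 + 30881 = 30886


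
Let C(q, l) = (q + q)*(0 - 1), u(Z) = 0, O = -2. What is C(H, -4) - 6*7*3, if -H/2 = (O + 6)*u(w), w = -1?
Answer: -126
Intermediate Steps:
H = 0 (H = -2*(-2 + 6)*0 = -8*0 = -2*0 = 0)
C(q, l) = -2*q (C(q, l) = (2*q)*(-1) = -2*q)
C(H, -4) - 6*7*3 = -2*0 - 6*7*3 = 0 - 42*3 = 0 - 1*126 = 0 - 126 = -126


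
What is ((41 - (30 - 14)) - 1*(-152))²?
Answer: 31329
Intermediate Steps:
((41 - (30 - 14)) - 1*(-152))² = ((41 - 1*16) + 152)² = ((41 - 16) + 152)² = (25 + 152)² = 177² = 31329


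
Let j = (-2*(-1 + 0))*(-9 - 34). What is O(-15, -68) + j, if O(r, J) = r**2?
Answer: 139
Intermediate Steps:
j = -86 (j = -2*(-1)*(-43) = 2*(-43) = -86)
O(-15, -68) + j = (-15)**2 - 86 = 225 - 86 = 139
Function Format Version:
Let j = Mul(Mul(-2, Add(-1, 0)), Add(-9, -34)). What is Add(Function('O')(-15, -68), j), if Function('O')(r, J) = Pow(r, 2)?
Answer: 139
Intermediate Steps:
j = -86 (j = Mul(Mul(-2, -1), -43) = Mul(2, -43) = -86)
Add(Function('O')(-15, -68), j) = Add(Pow(-15, 2), -86) = Add(225, -86) = 139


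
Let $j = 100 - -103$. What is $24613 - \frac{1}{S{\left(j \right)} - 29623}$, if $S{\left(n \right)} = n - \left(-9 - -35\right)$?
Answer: $\frac{724754399}{29446} \approx 24613.0$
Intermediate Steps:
$j = 203$ ($j = 100 + 103 = 203$)
$S{\left(n \right)} = -26 + n$ ($S{\left(n \right)} = n - \left(-9 + 35\right) = n - 26 = -26 + n$)
$24613 - \frac{1}{S{\left(j \right)} - 29623} = 24613 - \frac{1}{\left(-26 + 203\right) - 29623} = 24613 - \frac{1}{177 - 29623} = 24613 - \frac{1}{-29446} = 24613 - - \frac{1}{29446} = 24613 + \frac{1}{29446} = \frac{724754399}{29446}$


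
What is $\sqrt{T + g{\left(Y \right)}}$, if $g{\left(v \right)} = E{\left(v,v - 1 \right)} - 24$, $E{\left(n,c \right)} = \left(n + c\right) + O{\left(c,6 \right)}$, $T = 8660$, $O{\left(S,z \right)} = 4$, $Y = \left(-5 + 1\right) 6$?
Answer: $11 \sqrt{71} \approx 92.688$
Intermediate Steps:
$Y = -24$ ($Y = \left(-4\right) 6 = -24$)
$E{\left(n,c \right)} = 4 + c + n$ ($E{\left(n,c \right)} = \left(n + c\right) + 4 = \left(c + n\right) + 4 = 4 + c + n$)
$g{\left(v \right)} = -21 + 2 v$ ($g{\left(v \right)} = \left(4 + \left(v - 1\right) + v\right) - 24 = \left(4 + \left(-1 + v\right) + v\right) - 24 = \left(3 + 2 v\right) - 24 = -21 + 2 v$)
$\sqrt{T + g{\left(Y \right)}} = \sqrt{8660 + \left(-21 + 2 \left(-24\right)\right)} = \sqrt{8660 - 69} = \sqrt{8591} = 11 \sqrt{71}$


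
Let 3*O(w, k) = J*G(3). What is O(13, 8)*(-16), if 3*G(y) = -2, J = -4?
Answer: -128/9 ≈ -14.222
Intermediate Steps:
G(y) = -⅔ (G(y) = (⅓)*(-2) = -⅔)
O(w, k) = 8/9 (O(w, k) = (-4*(-⅔))/3 = (⅓)*(8/3) = 8/9)
O(13, 8)*(-16) = (8/9)*(-16) = -128/9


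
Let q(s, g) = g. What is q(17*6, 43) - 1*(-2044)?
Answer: 2087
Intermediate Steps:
q(17*6, 43) - 1*(-2044) = 43 - 1*(-2044) = 43 + 2044 = 2087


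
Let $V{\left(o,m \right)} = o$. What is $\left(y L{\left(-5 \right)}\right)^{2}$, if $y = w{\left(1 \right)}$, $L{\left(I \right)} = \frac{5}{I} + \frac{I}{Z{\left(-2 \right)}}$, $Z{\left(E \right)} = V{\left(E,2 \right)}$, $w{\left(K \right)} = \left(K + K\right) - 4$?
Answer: $9$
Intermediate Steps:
$w{\left(K \right)} = -4 + 2 K$ ($w{\left(K \right)} = 2 K - 4 = -4 + 2 K$)
$Z{\left(E \right)} = E$
$L{\left(I \right)} = \frac{5}{I} - \frac{I}{2}$ ($L{\left(I \right)} = \frac{5}{I} + \frac{I}{-2} = \frac{5}{I} + I \left(- \frac{1}{2}\right) = \frac{5}{I} - \frac{I}{2}$)
$y = -2$ ($y = -4 + 2 \cdot 1 = -4 + 2 = -2$)
$\left(y L{\left(-5 \right)}\right)^{2} = \left(- 2 \left(\frac{5}{-5} - - \frac{5}{2}\right)\right)^{2} = \left(- 2 \left(5 \left(- \frac{1}{5}\right) + \frac{5}{2}\right)\right)^{2} = \left(- 2 \left(-1 + \frac{5}{2}\right)\right)^{2} = \left(\left(-2\right) \frac{3}{2}\right)^{2} = \left(-3\right)^{2} = 9$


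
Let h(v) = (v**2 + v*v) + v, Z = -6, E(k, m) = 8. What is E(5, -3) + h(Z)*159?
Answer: 10502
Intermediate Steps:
h(v) = v + 2*v**2 (h(v) = (v**2 + v**2) + v = 2*v**2 + v = v + 2*v**2)
E(5, -3) + h(Z)*159 = 8 - 6*(1 + 2*(-6))*159 = 8 - 6*(1 - 12)*159 = 8 - 6*(-11)*159 = 8 + 66*159 = 8 + 10494 = 10502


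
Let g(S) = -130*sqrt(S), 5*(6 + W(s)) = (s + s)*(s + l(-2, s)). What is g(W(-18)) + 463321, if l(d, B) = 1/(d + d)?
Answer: 463321 - 26*sqrt(3135) ≈ 4.6187e+5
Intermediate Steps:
l(d, B) = 1/(2*d)
W(s) = -6 + 2*s*(-1/4 + s)/5 (W(s) = -6 + ((s + s)*(s + (1/2)/(-2)))/5 = -6 + ((2*s)*(s + (1/2)*(-1/2)))/5 = -6 + ((2*s)*(s - 1/4))/5 = -6 + ((2*s)*(-1/4 + s))/5 = -6 + (2*s*(-1/4 + s))/5 = -6 + 2*s*(-1/4 + s)/5)
g(W(-18)) + 463321 = -130*sqrt(-6 - 1/10*(-18) + (2/5)*(-18)**2) + 463321 = -130*sqrt(-6 + 9/5 + (2/5)*324) + 463321 = -130*sqrt(-6 + 9/5 + 648/5) + 463321 = -26*sqrt(3135) + 463321 = 463321 - 26*sqrt(3135)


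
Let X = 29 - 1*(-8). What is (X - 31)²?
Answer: 36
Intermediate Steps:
X = 37 (X = 29 + 8 = 37)
(X - 31)² = (37 - 31)² = 6² = 36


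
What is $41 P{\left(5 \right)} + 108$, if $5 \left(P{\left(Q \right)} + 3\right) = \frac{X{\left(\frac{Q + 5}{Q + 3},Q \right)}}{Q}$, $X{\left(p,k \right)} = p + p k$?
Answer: $- \frac{27}{10} \approx -2.7$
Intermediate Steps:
$X{\left(p,k \right)} = p + k p$
$P{\left(Q \right)} = -3 + \frac{\left(1 + Q\right) \left(5 + Q\right)}{5 Q \left(3 + Q\right)}$ ($P{\left(Q \right)} = -3 + \frac{\frac{Q + 5}{Q + 3} \left(1 + Q\right) \frac{1}{Q}}{5} = -3 + \frac{\frac{5 + Q}{3 + Q} \left(1 + Q\right) \frac{1}{Q}}{5} = -3 + \frac{\frac{\left(1 + Q\right) \left(5 + Q\right)}{3 + Q} \frac{1}{Q}}{5} = -3 + \frac{\frac{1}{Q} \frac{1}{3 + Q} \left(1 + Q\right) \left(5 + Q\right)}{5} = -3 + \frac{\left(1 + Q\right) \left(5 + Q\right)}{5 Q \left(3 + Q\right)}$)
$41 P{\left(5 \right)} + 108 = 41 \frac{5 - 195 - 14 \cdot 5^{2}}{5 \cdot 5 \left(3 + 5\right)} + 108 = 41 \cdot \frac{1}{5} \cdot \frac{1}{5} \cdot \frac{1}{8} \left(5 - 195 - 350\right) + 108 = 41 \cdot \frac{1}{5} \cdot \frac{1}{5} \cdot \frac{1}{8} \left(-540\right) + 108 = 41 \left(- \frac{27}{10}\right) + 108 = - \frac{1107}{10} + 108 = - \frac{27}{10}$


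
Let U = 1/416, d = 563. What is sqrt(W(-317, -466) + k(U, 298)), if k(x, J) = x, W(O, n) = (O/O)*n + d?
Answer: sqrt(1049178)/104 ≈ 9.8490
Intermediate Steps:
U = 1/416 ≈ 0.0024038
W(O, n) = 563 + n (W(O, n) = (O/O)*n + 563 = 1*n + 563 = n + 563 = 563 + n)
sqrt(W(-317, -466) + k(U, 298)) = sqrt((563 - 466) + 1/416) = sqrt(97 + 1/416) = sqrt(40353/416) = sqrt(1049178)/104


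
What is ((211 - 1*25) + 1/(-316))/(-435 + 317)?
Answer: -58775/37288 ≈ -1.5762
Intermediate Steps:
((211 - 1*25) + 1/(-316))/(-435 + 317) = ((211 - 25) - 1/316)/(-118) = (186 - 1/316)*(-1/118) = (58775/316)*(-1/118) = -58775/37288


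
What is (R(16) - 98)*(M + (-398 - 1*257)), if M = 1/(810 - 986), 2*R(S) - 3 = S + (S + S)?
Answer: 16715745/352 ≈ 47488.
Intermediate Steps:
R(S) = 3/2 + 3*S/2 (R(S) = 3/2 + (S + (S + S))/2 = 3/2 + (S + 2*S)/2 = 3/2 + (3*S)/2 = 3/2 + 3*S/2)
M = -1/176 (M = 1/(-176) = -1/176 ≈ -0.0056818)
(R(16) - 98)*(M + (-398 - 1*257)) = ((3/2 + (3/2)*16) - 98)*(-1/176 + (-398 - 1*257)) = ((3/2 + 24) - 98)*(-1/176 + (-398 - 257)) = (51/2 - 98)*(-1/176 - 655) = -145/2*(-115281/176) = 16715745/352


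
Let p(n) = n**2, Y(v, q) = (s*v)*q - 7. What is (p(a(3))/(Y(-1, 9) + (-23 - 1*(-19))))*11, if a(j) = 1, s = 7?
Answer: -11/74 ≈ -0.14865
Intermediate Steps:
Y(v, q) = -7 + 7*q*v (Y(v, q) = (7*v)*q - 7 = 7*q*v - 7 = -7 + 7*q*v)
(p(a(3))/(Y(-1, 9) + (-23 - 1*(-19))))*11 = (1**2/((-7 + 7*9*(-1)) + (-23 - 1*(-19))))*11 = (1/((-7 - 63) + (-23 + 19)))*11 = (1/(-70 - 4))*11 = (1/(-74))*11 = (1*(-1/74))*11 = -1/74*11 = -11/74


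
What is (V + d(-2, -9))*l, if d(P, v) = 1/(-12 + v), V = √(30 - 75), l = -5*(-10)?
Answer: -50/21 + 150*I*√5 ≈ -2.381 + 335.41*I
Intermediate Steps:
l = 50
V = 3*I*√5 (V = √(-45) = 3*I*√5 ≈ 6.7082*I)
(V + d(-2, -9))*l = (3*I*√5 + 1/(-12 - 9))*50 = (3*I*√5 + 1/(-21))*50 = (3*I*√5 - 1/21)*50 = (-1/21 + 3*I*√5)*50 = -50/21 + 150*I*√5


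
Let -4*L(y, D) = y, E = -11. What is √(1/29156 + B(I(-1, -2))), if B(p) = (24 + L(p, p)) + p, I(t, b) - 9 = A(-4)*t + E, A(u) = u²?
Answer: √2231447171/14578 ≈ 3.2404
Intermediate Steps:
L(y, D) = -y/4
I(t, b) = -2 + 16*t (I(t, b) = 9 + ((-4)²*t - 11) = 9 + (16*t - 11) = 9 + (-11 + 16*t) = -2 + 16*t)
B(p) = 24 + 3*p/4 (B(p) = (24 - p/4) + p = 24 + 3*p/4)
√(1/29156 + B(I(-1, -2))) = √(1/29156 + (24 + 3*(-2 + 16*(-1))/4)) = √(1/29156 + (24 + 3*(-2 - 16)/4)) = √(1/29156 + (24 + (¾)*(-18))) = √(1/29156 + (24 - 27/2)) = √(1/29156 + 21/2) = √(306139/29156) = √2231447171/14578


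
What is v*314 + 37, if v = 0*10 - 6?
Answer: -1847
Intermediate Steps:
v = -6 (v = 0 - 6 = -6)
v*314 + 37 = -6*314 + 37 = -1884 + 37 = -1847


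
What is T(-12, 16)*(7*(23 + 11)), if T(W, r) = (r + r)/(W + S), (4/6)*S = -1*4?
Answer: -3808/9 ≈ -423.11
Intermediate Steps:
S = -6 (S = 3*(-1*4)/2 = (3/2)*(-4) = -6)
T(W, r) = 2*r/(-6 + W) (T(W, r) = (r + r)/(W - 6) = (2*r)/(-6 + W) = 2*r/(-6 + W))
T(-12, 16)*(7*(23 + 11)) = (2*16/(-6 - 12))*(7*(23 + 11)) = (2*16/(-18))*(7*34) = (2*16*(-1/18))*238 = -16/9*238 = -3808/9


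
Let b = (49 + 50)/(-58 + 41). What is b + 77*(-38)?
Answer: -49841/17 ≈ -2931.8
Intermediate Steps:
b = -99/17 (b = 99/(-17) = 99*(-1/17) = -99/17 ≈ -5.8235)
b + 77*(-38) = -99/17 + 77*(-38) = -99/17 - 2926 = -49841/17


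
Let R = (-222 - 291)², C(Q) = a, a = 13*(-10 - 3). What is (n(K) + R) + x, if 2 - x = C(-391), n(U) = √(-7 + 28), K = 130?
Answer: 263340 + √21 ≈ 2.6334e+5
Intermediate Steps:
n(U) = √21
a = -169 (a = 13*(-13) = -169)
C(Q) = -169
x = 171 (x = 2 - 1*(-169) = 2 + 169 = 171)
R = 263169 (R = (-513)² = 263169)
(n(K) + R) + x = (√21 + 263169) + 171 = (263169 + √21) + 171 = 263340 + √21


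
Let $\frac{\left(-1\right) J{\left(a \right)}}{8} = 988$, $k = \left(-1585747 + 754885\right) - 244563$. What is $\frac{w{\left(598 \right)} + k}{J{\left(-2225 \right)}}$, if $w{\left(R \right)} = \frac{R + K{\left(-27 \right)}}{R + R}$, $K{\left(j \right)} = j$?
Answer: $\frac{1286207729}{9453184} \approx 136.06$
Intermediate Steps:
$k = -1075425$ ($k = -830862 - 244563 = -1075425$)
$J{\left(a \right)} = -7904$ ($J{\left(a \right)} = \left(-8\right) 988 = -7904$)
$w{\left(R \right)} = \frac{-27 + R}{2 R}$ ($w{\left(R \right)} = \frac{R - 27}{R + R} = \frac{-27 + R}{2 R}$)
$\frac{w{\left(598 \right)} + k}{J{\left(-2225 \right)}} = \frac{\frac{-27 + 598}{2 \cdot 598} - 1075425}{-7904} = \left(\frac{1}{2} \cdot \frac{1}{598} \cdot 571 - 1075425\right) \left(- \frac{1}{7904}\right) = \left(\frac{571}{1196} - 1075425\right) \left(- \frac{1}{7904}\right) = \left(- \frac{1286207729}{1196}\right) \left(- \frac{1}{7904}\right) = \frac{1286207729}{9453184}$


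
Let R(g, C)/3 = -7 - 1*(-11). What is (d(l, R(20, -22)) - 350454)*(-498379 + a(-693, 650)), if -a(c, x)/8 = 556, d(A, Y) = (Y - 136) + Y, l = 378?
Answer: 176274050082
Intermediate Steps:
R(g, C) = 12 (R(g, C) = 3*(-7 - 1*(-11)) = 3*(-7 + 11) = 3*4 = 12)
d(A, Y) = -136 + 2*Y (d(A, Y) = (-136 + Y) + Y = -136 + 2*Y)
a(c, x) = -4448 (a(c, x) = -8*556 = -4448)
(d(l, R(20, -22)) - 350454)*(-498379 + a(-693, 650)) = ((-136 + 2*12) - 350454)*(-498379 - 4448) = ((-136 + 24) - 350454)*(-502827) = (-112 - 350454)*(-502827) = -350566*(-502827) = 176274050082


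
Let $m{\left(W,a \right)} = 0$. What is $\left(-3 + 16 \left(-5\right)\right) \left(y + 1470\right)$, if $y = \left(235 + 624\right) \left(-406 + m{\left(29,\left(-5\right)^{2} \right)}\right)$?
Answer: $28824572$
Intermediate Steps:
$y = -348754$ ($y = \left(235 + 624\right) \left(-406 + 0\right) = 859 \left(-406\right) = -348754$)
$\left(-3 + 16 \left(-5\right)\right) \left(y + 1470\right) = \left(-3 + 16 \left(-5\right)\right) \left(-348754 + 1470\right) = \left(-3 - 80\right) \left(-347284\right) = \left(-83\right) \left(-347284\right) = 28824572$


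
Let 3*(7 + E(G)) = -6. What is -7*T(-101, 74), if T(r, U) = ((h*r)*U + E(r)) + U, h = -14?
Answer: -732907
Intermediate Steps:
E(G) = -9 (E(G) = -7 + (⅓)*(-6) = -7 - 2 = -9)
T(r, U) = -9 + U - 14*U*r (T(r, U) = ((-14*r)*U - 9) + U = (-14*U*r - 9) + U = (-9 - 14*U*r) + U = -9 + U - 14*U*r)
-7*T(-101, 74) = -7*(-9 + 74 - 14*74*(-101)) = -7*(-9 + 74 + 104636) = -7*104701 = -732907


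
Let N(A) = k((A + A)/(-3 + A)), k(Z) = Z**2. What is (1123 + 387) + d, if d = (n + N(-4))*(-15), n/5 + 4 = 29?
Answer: -18845/49 ≈ -384.59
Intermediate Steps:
n = 125 (n = -20 + 5*29 = -20 + 145 = 125)
N(A) = 4*A**2/(-3 + A)**2 (N(A) = ((A + A)/(-3 + A))**2 = ((2*A)/(-3 + A))**2 = (2*A/(-3 + A))**2 = 4*A**2/(-3 + A)**2)
d = -92835/49 (d = (125 + 4*(-4)**2/(-3 - 4)**2)*(-15) = (125 + 4*16/(-7)**2)*(-15) = (125 + 4*16*(1/49))*(-15) = (125 + 64/49)*(-15) = (6189/49)*(-15) = -92835/49 ≈ -1894.6)
(1123 + 387) + d = (1123 + 387) - 92835/49 = 1510 - 92835/49 = -18845/49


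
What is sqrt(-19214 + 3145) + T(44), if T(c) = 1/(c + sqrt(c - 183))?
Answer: (-I + 44*sqrt(16069) + I*sqrt(2233591))/(sqrt(139) - 44*I) ≈ 0.021205 + 126.76*I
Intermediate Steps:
T(c) = 1/(c + sqrt(-183 + c))
sqrt(-19214 + 3145) + T(44) = sqrt(-19214 + 3145) + 1/(44 + sqrt(-183 + 44)) = sqrt(-16069) + 1/(44 + sqrt(-139)) = I*sqrt(16069) + 1/(44 + I*sqrt(139)) = 1/(44 + I*sqrt(139)) + I*sqrt(16069)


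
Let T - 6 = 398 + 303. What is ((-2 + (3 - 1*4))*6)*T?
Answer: -12726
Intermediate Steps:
T = 707 (T = 6 + (398 + 303) = 6 + 701 = 707)
((-2 + (3 - 1*4))*6)*T = ((-2 + (3 - 1*4))*6)*707 = ((-2 + (3 - 4))*6)*707 = ((-2 - 1)*6)*707 = -3*6*707 = -18*707 = -12726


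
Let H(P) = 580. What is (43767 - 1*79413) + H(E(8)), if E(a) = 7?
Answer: -35066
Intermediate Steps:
(43767 - 1*79413) + H(E(8)) = (43767 - 1*79413) + 580 = (43767 - 79413) + 580 = -35646 + 580 = -35066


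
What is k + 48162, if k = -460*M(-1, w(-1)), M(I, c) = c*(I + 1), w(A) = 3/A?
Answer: 48162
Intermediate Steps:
M(I, c) = c*(1 + I)
k = 0 (k = -460*(3/(-1))*(1 - 1) = -460*(3*(-1))*0 = -460*(-3*0) = -0 = -460*0 = 0)
k + 48162 = 0 + 48162 = 48162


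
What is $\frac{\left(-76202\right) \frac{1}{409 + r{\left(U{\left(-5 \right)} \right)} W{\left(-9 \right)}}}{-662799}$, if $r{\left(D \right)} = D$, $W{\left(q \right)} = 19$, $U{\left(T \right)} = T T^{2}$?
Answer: $- \frac{38101}{651531417} \approx -5.8479 \cdot 10^{-5}$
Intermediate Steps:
$U{\left(T \right)} = T^{3}$
$\frac{\left(-76202\right) \frac{1}{409 + r{\left(U{\left(-5 \right)} \right)} W{\left(-9 \right)}}}{-662799} = \frac{\left(-76202\right) \frac{1}{409 + \left(-5\right)^{3} \cdot 19}}{-662799} = - \frac{76202}{409 - 2375} \left(- \frac{1}{662799}\right) = - \frac{76202}{-1966} \left(- \frac{1}{662799}\right) = \left(-76202\right) \left(- \frac{1}{1966}\right) \left(- \frac{1}{662799}\right) = \frac{38101}{983} \left(- \frac{1}{662799}\right) = - \frac{38101}{651531417}$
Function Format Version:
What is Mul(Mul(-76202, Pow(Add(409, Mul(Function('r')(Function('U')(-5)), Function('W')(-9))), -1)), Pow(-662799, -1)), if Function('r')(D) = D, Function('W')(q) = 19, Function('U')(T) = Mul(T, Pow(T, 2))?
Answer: Rational(-38101, 651531417) ≈ -5.8479e-5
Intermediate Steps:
Function('U')(T) = Pow(T, 3)
Mul(Mul(-76202, Pow(Add(409, Mul(Function('r')(Function('U')(-5)), Function('W')(-9))), -1)), Pow(-662799, -1)) = Mul(Mul(-76202, Pow(Add(409, Mul(Pow(-5, 3), 19)), -1)), Pow(-662799, -1)) = Mul(Mul(-76202, Pow(Add(409, Mul(-125, 19)), -1)), Rational(-1, 662799)) = Mul(Mul(-76202, Pow(Add(409, -2375), -1)), Rational(-1, 662799)) = Mul(Mul(-76202, Pow(-1966, -1)), Rational(-1, 662799)) = Mul(Mul(-76202, Rational(-1, 1966)), Rational(-1, 662799)) = Mul(Rational(38101, 983), Rational(-1, 662799)) = Rational(-38101, 651531417)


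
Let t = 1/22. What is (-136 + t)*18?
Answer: -26919/11 ≈ -2447.2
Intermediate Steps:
t = 1/22 ≈ 0.045455
(-136 + t)*18 = (-136 + 1/22)*18 = -2991/22*18 = -26919/11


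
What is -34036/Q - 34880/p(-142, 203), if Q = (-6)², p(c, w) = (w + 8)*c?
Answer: -127316369/134829 ≈ -944.28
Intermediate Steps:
p(c, w) = c*(8 + w) (p(c, w) = (8 + w)*c = c*(8 + w))
Q = 36
-34036/Q - 34880/p(-142, 203) = -34036/36 - 34880*(-1/(142*(8 + 203))) = -34036*1/36 - 34880/((-142*211)) = -8509/9 - 34880/(-29962) = -8509/9 - 34880*(-1/29962) = -8509/9 + 17440/14981 = -127316369/134829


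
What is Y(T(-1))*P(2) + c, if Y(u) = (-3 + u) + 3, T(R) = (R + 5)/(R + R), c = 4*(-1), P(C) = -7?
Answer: 10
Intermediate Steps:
c = -4
T(R) = (5 + R)/(2*R) (T(R) = (5 + R)/((2*R)) = (5 + R)*(1/(2*R)) = (5 + R)/(2*R))
Y(u) = u
Y(T(-1))*P(2) + c = ((½)*(5 - 1)/(-1))*(-7) - 4 = ((½)*(-1)*4)*(-7) - 4 = -2*(-7) - 4 = 14 - 4 = 10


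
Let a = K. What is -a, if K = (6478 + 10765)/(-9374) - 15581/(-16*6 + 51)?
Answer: -3378613/9810 ≈ -344.40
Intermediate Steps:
K = 3378613/9810 (K = 17243*(-1/9374) - 15581/(-96 + 51) = -401/218 - 15581/(-45) = -401/218 - 15581*(-1/45) = -401/218 + 15581/45 = 3378613/9810 ≈ 344.40)
a = 3378613/9810 ≈ 344.40
-a = -1*3378613/9810 = -3378613/9810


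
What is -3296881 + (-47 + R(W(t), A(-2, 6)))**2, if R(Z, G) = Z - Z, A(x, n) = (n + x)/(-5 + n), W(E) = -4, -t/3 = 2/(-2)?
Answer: -3294672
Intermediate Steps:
t = 3 (t = -6/(-2) = -6*(-1)/2 = -3*(-1) = 3)
A(x, n) = (n + x)/(-5 + n)
R(Z, G) = 0
-3296881 + (-47 + R(W(t), A(-2, 6)))**2 = -3296881 + (-47 + 0)**2 = -3296881 + (-47)**2 = -3296881 + 2209 = -3294672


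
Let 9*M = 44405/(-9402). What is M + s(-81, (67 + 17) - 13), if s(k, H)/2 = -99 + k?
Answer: -30506885/84618 ≈ -360.52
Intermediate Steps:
s(k, H) = -198 + 2*k (s(k, H) = 2*(-99 + k) = -198 + 2*k)
M = -44405/84618 (M = (44405/(-9402))/9 = (44405*(-1/9402))/9 = (⅑)*(-44405/9402) = -44405/84618 ≈ -0.52477)
M + s(-81, (67 + 17) - 13) = -44405/84618 + (-198 + 2*(-81)) = -44405/84618 + (-198 - 162) = -44405/84618 - 360 = -30506885/84618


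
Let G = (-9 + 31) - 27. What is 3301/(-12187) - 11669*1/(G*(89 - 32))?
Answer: 141269318/3473295 ≈ 40.673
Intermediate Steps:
G = -5 (G = 22 - 27 = -5)
3301/(-12187) - 11669*1/(G*(89 - 32)) = 3301/(-12187) - 11669*(-1/(5*(89 - 32))) = 3301*(-1/12187) - 11669/((-5*57)) = -3301/12187 - 11669/(-285) = -3301/12187 - 11669*(-1/285) = -3301/12187 + 11669/285 = 141269318/3473295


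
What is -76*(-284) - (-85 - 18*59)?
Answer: 22731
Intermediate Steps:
-76*(-284) - (-85 - 18*59) = 21584 - (-85 - 1062) = 21584 - 1*(-1147) = 21584 + 1147 = 22731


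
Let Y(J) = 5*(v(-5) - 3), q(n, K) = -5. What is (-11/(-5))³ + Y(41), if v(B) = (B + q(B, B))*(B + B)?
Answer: 61956/125 ≈ 495.65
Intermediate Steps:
v(B) = 2*B*(-5 + B) (v(B) = (B - 5)*(B + B) = (-5 + B)*(2*B) = 2*B*(-5 + B))
Y(J) = 485 (Y(J) = 5*(2*(-5)*(-5 - 5) - 3) = 5*(2*(-5)*(-10) - 3) = 5*(100 - 3) = 5*97 = 485)
(-11/(-5))³ + Y(41) = (-11/(-5))³ + 485 = (-11*(-⅕))³ + 485 = (11/5)³ + 485 = 1331/125 + 485 = 61956/125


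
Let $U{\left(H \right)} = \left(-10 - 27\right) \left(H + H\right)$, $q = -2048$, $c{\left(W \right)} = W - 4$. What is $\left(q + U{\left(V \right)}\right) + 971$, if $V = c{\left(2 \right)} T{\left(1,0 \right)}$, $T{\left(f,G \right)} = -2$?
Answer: $-1373$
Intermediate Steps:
$c{\left(W \right)} = -4 + W$
$V = 4$ ($V = \left(-4 + 2\right) \left(-2\right) = \left(-2\right) \left(-2\right) = 4$)
$U{\left(H \right)} = - 74 H$ ($U{\left(H \right)} = - 37 \cdot 2 H = - 74 H$)
$\left(q + U{\left(V \right)}\right) + 971 = \left(-2048 - 296\right) + 971 = -2344 + 971 = -1373$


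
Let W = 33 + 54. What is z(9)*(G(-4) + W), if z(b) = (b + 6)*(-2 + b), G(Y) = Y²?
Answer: 10815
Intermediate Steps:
z(b) = (-2 + b)*(6 + b) (z(b) = (6 + b)*(-2 + b) = (-2 + b)*(6 + b))
W = 87
z(9)*(G(-4) + W) = (-12 + 9² + 4*9)*((-4)² + 87) = (-12 + 81 + 36)*(16 + 87) = 105*103 = 10815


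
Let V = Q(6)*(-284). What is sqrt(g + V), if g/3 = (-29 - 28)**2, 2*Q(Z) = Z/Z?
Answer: sqrt(9605) ≈ 98.005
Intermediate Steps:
Q(Z) = 1/2 (Q(Z) = (Z/Z)/2 = (1/2)*1 = 1/2)
g = 9747 (g = 3*(-29 - 28)**2 = 3*(-57)**2 = 3*3249 = 9747)
V = -142 (V = (1/2)*(-284) = -142)
sqrt(g + V) = sqrt(9747 - 142) = sqrt(9605)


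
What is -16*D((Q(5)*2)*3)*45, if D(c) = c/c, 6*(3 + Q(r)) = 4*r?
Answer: -720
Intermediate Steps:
Q(r) = -3 + 2*r/3 (Q(r) = -3 + (4*r)/6 = -3 + 2*r/3)
D(c) = 1
-16*D((Q(5)*2)*3)*45 = -16*1*45 = -16*45 = -720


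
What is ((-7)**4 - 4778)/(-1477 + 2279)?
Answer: -2377/802 ≈ -2.9638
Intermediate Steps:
((-7)**4 - 4778)/(-1477 + 2279) = (2401 - 4778)/802 = -2377*1/802 = -2377/802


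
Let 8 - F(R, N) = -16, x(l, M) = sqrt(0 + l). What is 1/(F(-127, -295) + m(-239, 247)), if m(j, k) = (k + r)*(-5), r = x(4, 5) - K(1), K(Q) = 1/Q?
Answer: -1/1216 ≈ -0.00082237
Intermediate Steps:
x(l, M) = sqrt(l)
F(R, N) = 24 (F(R, N) = 8 - 1*(-16) = 8 + 16 = 24)
r = 1 (r = sqrt(4) - 1/1 = 2 - 1*1 = 2 - 1 = 1)
m(j, k) = -5 - 5*k (m(j, k) = (k + 1)*(-5) = (1 + k)*(-5) = -5 - 5*k)
1/(F(-127, -295) + m(-239, 247)) = 1/(24 + (-5 - 5*247)) = 1/(24 + (-5 - 1235)) = 1/(24 - 1240) = 1/(-1216) = -1/1216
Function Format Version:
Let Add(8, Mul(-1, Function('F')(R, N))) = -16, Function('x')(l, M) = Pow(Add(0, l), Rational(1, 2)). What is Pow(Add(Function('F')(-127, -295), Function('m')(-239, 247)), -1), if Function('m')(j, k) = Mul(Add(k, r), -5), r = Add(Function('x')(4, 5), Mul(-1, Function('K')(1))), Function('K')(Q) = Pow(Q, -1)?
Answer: Rational(-1, 1216) ≈ -0.00082237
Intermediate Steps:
Function('x')(l, M) = Pow(l, Rational(1, 2))
Function('F')(R, N) = 24 (Function('F')(R, N) = Add(8, Mul(-1, -16)) = Add(8, 16) = 24)
r = 1 (r = Add(Pow(4, Rational(1, 2)), Mul(-1, Pow(1, -1))) = Add(2, Mul(-1, 1)) = Add(2, -1) = 1)
Function('m')(j, k) = Add(-5, Mul(-5, k)) (Function('m')(j, k) = Mul(Add(k, 1), -5) = Mul(Add(1, k), -5) = Add(-5, Mul(-5, k)))
Pow(Add(Function('F')(-127, -295), Function('m')(-239, 247)), -1) = Pow(Add(24, Add(-5, Mul(-5, 247))), -1) = Pow(Add(24, Add(-5, -1235)), -1) = Pow(Add(24, -1240), -1) = Pow(-1216, -1) = Rational(-1, 1216)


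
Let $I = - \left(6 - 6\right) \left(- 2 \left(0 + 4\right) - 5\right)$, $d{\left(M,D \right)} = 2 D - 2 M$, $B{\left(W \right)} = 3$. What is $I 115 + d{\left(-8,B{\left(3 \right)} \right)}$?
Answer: $22$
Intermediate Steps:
$d{\left(M,D \right)} = - 2 M + 2 D$
$I = 0$ ($I = - \left(6 - 6\right) \left(\left(-2\right) 4 - 5\right) = - 0 \left(-8 - 5\right) = - 0 \left(-13\right) = \left(-1\right) 0 = 0$)
$I 115 + d{\left(-8,B{\left(3 \right)} \right)} = 0 \cdot 115 + \left(\left(-2\right) \left(-8\right) + 2 \cdot 3\right) = 0 + \left(16 + 6\right) = 0 + 22 = 22$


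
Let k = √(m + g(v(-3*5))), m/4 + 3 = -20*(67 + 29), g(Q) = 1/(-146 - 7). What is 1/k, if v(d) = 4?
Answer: -3*I*√20006909/1176877 ≈ -0.011402*I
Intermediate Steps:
g(Q) = -1/153 (g(Q) = 1/(-153) = -1/153)
m = -7692 (m = -12 + 4*(-20*(67 + 29)) = -12 + 4*(-20*96) = -12 + 4*(-1920) = -12 - 7680 = -7692)
k = I*√20006909/51 (k = √(-7692 - 1/153) = √(-1176877/153) = I*√20006909/51 ≈ 87.704*I)
1/k = 1/(I*√20006909/51) = -3*I*√20006909/1176877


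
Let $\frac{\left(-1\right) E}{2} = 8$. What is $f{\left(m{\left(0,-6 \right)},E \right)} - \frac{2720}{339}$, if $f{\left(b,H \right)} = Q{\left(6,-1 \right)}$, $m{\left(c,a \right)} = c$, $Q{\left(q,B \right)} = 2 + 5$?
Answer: $- \frac{347}{339} \approx -1.0236$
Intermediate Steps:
$E = -16$ ($E = \left(-2\right) 8 = -16$)
$Q{\left(q,B \right)} = 7$
$f{\left(b,H \right)} = 7$
$f{\left(m{\left(0,-6 \right)},E \right)} - \frac{2720}{339} = 7 - \frac{2720}{339} = - \frac{347}{339}$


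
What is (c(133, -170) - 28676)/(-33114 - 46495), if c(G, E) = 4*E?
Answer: 29356/79609 ≈ 0.36875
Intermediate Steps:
(c(133, -170) - 28676)/(-33114 - 46495) = (4*(-170) - 28676)/(-33114 - 46495) = (-680 - 28676)/(-79609) = -29356*(-1/79609) = 29356/79609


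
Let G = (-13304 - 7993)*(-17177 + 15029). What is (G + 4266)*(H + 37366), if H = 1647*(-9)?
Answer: 1031347254546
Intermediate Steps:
H = -14823
G = 45745956 (G = -21297*(-2148) = 45745956)
(G + 4266)*(H + 37366) = (45745956 + 4266)*(-14823 + 37366) = 45750222*22543 = 1031347254546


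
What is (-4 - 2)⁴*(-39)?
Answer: -50544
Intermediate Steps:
(-4 - 2)⁴*(-39) = (-6)⁴*(-39) = 1296*(-39) = -50544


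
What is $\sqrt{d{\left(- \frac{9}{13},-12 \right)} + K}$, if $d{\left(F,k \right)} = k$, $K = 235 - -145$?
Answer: $4 \sqrt{23} \approx 19.183$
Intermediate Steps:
$K = 380$ ($K = 235 + 145 = 380$)
$\sqrt{d{\left(- \frac{9}{13},-12 \right)} + K} = \sqrt{-12 + 380} = \sqrt{368} = 4 \sqrt{23}$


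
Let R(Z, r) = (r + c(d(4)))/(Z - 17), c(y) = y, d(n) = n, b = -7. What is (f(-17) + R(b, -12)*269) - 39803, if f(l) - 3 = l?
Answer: -119182/3 ≈ -39727.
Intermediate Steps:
f(l) = 3 + l
R(Z, r) = (4 + r)/(-17 + Z) (R(Z, r) = (r + 4)/(Z - 17) = (4 + r)/(-17 + Z))
(f(-17) + R(b, -12)*269) - 39803 = ((3 - 17) + ((4 - 12)/(-17 - 7))*269) - 39803 = (-14 + (-8/(-24))*269) - 39803 = (-14 - 1/24*(-8)*269) - 39803 = (-14 + (1/3)*269) - 39803 = (-14 + 269/3) - 39803 = 227/3 - 39803 = -119182/3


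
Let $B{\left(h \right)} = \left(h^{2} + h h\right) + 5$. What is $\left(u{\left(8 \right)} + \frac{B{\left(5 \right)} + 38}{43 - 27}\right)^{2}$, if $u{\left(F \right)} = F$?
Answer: $\frac{48841}{256} \approx 190.79$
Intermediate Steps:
$B{\left(h \right)} = 5 + 2 h^{2}$ ($B{\left(h \right)} = \left(h^{2} + h^{2}\right) + 5 = 2 h^{2} + 5 = 5 + 2 h^{2}$)
$\left(u{\left(8 \right)} + \frac{B{\left(5 \right)} + 38}{43 - 27}\right)^{2} = \left(8 + \frac{\left(5 + 2 \cdot 5^{2}\right) + 38}{43 - 27}\right)^{2} = \left(8 + \frac{\left(5 + 2 \cdot 25\right) + 38}{16}\right)^{2} = \left(8 + \left(\left(5 + 50\right) + 38\right) \frac{1}{16}\right)^{2} = \left(8 + \left(55 + 38\right) \frac{1}{16}\right)^{2} = \left(8 + 93 \cdot \frac{1}{16}\right)^{2} = \left(8 + \frac{93}{16}\right)^{2} = \left(\frac{221}{16}\right)^{2} = \frac{48841}{256}$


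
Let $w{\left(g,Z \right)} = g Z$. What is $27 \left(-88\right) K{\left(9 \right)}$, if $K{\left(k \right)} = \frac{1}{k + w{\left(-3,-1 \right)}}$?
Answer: $-198$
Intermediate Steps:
$w{\left(g,Z \right)} = Z g$
$K{\left(k \right)} = \frac{1}{3 + k}$ ($K{\left(k \right)} = \frac{1}{k - -3} = \frac{1}{k + 3} = \frac{1}{3 + k}$)
$27 \left(-88\right) K{\left(9 \right)} = \frac{27 \left(-88\right)}{3 + 9} = - \frac{2376}{12} = \left(-2376\right) \frac{1}{12} = -198$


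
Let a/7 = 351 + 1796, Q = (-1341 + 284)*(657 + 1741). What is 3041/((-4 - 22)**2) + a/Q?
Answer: 549844323/122389124 ≈ 4.4926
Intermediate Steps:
Q = -2534686 (Q = -1057*2398 = -2534686)
a = 15029 (a = 7*(351 + 1796) = 7*2147 = 15029)
3041/((-4 - 22)**2) + a/Q = 3041/((-4 - 22)**2) + 15029/(-2534686) = 3041/((-26)**2) + 15029*(-1/2534686) = 3041/676 - 2147/362098 = 549844323/122389124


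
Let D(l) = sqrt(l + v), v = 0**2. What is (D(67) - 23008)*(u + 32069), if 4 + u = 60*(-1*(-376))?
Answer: -1256812000 + 54625*sqrt(67) ≈ -1.2564e+9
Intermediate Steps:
u = 22556 (u = -4 + 60*(-1*(-376)) = -4 + 60*376 = -4 + 22560 = 22556)
v = 0
D(l) = sqrt(l) (D(l) = sqrt(l + 0) = sqrt(l))
(D(67) - 23008)*(u + 32069) = (sqrt(67) - 23008)*(22556 + 32069) = (-23008 + sqrt(67))*54625 = -1256812000 + 54625*sqrt(67)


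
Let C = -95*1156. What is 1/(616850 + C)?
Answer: 1/507030 ≈ 1.9723e-6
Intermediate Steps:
C = -109820
1/(616850 + C) = 1/(616850 - 109820) = 1/507030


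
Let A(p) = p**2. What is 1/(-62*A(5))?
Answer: -1/1550 ≈ -0.00064516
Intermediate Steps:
1/(-62*A(5)) = 1/(-62*5**2) = 1/(-62*25) = 1/(-1550) = -1/1550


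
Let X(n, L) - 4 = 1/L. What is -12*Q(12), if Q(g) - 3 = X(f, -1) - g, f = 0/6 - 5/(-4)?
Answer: 72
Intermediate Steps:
f = 5/4 (f = 0*(⅙) - 5*(-¼) = 0 + 5/4 = 5/4 ≈ 1.2500)
X(n, L) = 4 + 1/L
Q(g) = 6 - g (Q(g) = 3 + ((4 + 1/(-1)) - g) = 3 + ((4 - 1) - g) = 3 + (3 - g) = 6 - g)
-12*Q(12) = -12*(6 - 1*12) = -12*(6 - 12) = -12*(-6) = 72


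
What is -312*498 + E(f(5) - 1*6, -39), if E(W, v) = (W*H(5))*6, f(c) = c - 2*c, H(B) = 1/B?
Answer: -776946/5 ≈ -1.5539e+5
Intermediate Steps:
f(c) = -c
E(W, v) = 6*W/5 (E(W, v) = (W/5)*6 = 6*W/5)
-312*498 + E(f(5) - 1*6, -39) = -312*498 + 6*(-1*5 - 1*6)/5 = -155376 + 6*(-5 - 6)/5 = -155376 + (6/5)*(-11) = -155376 - 66/5 = -776946/5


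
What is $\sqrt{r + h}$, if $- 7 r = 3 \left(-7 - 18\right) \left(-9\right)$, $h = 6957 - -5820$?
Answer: $\frac{2 \sqrt{155337}}{7} \approx 112.61$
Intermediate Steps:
$h = 12777$ ($h = 6957 + 5820 = 12777$)
$r = - \frac{675}{7}$ ($r = - \frac{3 \left(-7 - 18\right) \left(-9\right)}{7} = - \frac{3 \left(-25\right) \left(-9\right)}{7} = - \frac{\left(-75\right) \left(-9\right)}{7} = \left(- \frac{1}{7}\right) 675 = - \frac{675}{7} \approx -96.429$)
$\sqrt{r + h} = \sqrt{- \frac{675}{7} + 12777} = \sqrt{\frac{88764}{7}} = \frac{2 \sqrt{155337}}{7}$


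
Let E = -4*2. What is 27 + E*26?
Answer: -181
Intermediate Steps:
E = -8
27 + E*26 = 27 - 8*26 = 27 - 208 = -181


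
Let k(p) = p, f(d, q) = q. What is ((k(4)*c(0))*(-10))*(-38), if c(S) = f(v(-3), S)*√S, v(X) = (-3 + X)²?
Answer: 0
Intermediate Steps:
c(S) = S^(3/2) (c(S) = S*√S = S^(3/2))
((k(4)*c(0))*(-10))*(-38) = ((4*0^(3/2))*(-10))*(-38) = ((4*0)*(-10))*(-38) = (0*(-10))*(-38) = 0*(-38) = 0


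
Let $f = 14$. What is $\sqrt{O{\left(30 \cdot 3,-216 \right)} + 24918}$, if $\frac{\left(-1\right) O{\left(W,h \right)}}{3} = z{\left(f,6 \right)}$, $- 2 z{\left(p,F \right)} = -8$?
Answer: $\sqrt{24906} \approx 157.82$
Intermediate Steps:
$z{\left(p,F \right)} = 4$ ($z{\left(p,F \right)} = \left(- \frac{1}{2}\right) \left(-8\right) = 4$)
$O{\left(W,h \right)} = -12$ ($O{\left(W,h \right)} = \left(-3\right) 4 = -12$)
$\sqrt{O{\left(30 \cdot 3,-216 \right)} + 24918} = \sqrt{-12 + 24918} = \sqrt{24906}$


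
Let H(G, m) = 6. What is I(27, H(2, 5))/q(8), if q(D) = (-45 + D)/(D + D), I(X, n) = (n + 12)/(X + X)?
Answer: -16/111 ≈ -0.14414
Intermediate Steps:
I(X, n) = (12 + n)/(2*X) (I(X, n) = (12 + n)/((2*X)) = (12 + n)*(1/(2*X)) = (12 + n)/(2*X))
q(D) = (-45 + D)/(2*D) (q(D) = (-45 + D)/((2*D)) = (-45 + D)*(1/(2*D)) = (-45 + D)/(2*D))
I(27, H(2, 5))/q(8) = ((1/2)*(12 + 6)/27)/(((1/2)*(-45 + 8)/8)) = ((1/2)*(1/27)*18)/(((1/2)*(1/8)*(-37))) = 1/(3*(-37/16)) = (1/3)*(-16/37) = -16/111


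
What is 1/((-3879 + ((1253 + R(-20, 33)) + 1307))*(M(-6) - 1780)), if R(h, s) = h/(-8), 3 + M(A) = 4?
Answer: 2/4684107 ≈ 4.2698e-7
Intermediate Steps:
M(A) = 1 (M(A) = -3 + 4 = 1)
R(h, s) = -h/8 (R(h, s) = h*(-⅛) = -h/8)
1/((-3879 + ((1253 + R(-20, 33)) + 1307))*(M(-6) - 1780)) = 1/((-3879 + ((1253 - ⅛*(-20)) + 1307))*(1 - 1780)) = 1/((-3879 + ((1253 + 5/2) + 1307))*(-1779)) = 1/((-3879 + (2511/2 + 1307))*(-1779)) = 1/((-3879 + 5125/2)*(-1779)) = 1/(-2633/2*(-1779)) = 1/(4684107/2) = 2/4684107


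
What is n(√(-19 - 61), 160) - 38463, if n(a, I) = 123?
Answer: -38340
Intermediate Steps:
n(√(-19 - 61), 160) - 38463 = 123 - 38463 = -38340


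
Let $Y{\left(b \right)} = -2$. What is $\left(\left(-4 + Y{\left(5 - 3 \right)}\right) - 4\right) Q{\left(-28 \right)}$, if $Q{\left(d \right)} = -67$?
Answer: $670$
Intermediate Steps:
$\left(\left(-4 + Y{\left(5 - 3 \right)}\right) - 4\right) Q{\left(-28 \right)} = \left(\left(-4 - 2\right) - 4\right) \left(-67\right) = \left(-6 - 4\right) \left(-67\right) = \left(-10\right) \left(-67\right) = 670$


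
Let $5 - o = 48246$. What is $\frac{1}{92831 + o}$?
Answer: $\frac{1}{44590} \approx 2.2427 \cdot 10^{-5}$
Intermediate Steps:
$o = -48241$ ($o = 5 - 48246 = -48241$)
$\frac{1}{92831 + o} = \frac{1}{92831 - 48241} = \frac{1}{44590}$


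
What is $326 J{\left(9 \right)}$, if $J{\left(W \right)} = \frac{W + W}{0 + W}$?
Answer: $652$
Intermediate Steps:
$J{\left(W \right)} = 2$ ($J{\left(W \right)} = \frac{2 W}{W} = 2$)
$326 J{\left(9 \right)} = 326 \cdot 2 = 652$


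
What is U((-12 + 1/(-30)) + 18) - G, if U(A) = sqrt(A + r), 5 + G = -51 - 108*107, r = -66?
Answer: 11612 + I*sqrt(54030)/30 ≈ 11612.0 + 7.7481*I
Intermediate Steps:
G = -11612 (G = -5 + (-51 - 108*107) = -5 + (-51 - 11556) = -5 - 11607 = -11612)
U(A) = sqrt(-66 + A) (U(A) = sqrt(A - 66) = sqrt(-66 + A))
U((-12 + 1/(-30)) + 18) - G = sqrt(-66 + ((-12 + 1/(-30)) + 18)) - 1*(-11612) = sqrt(-66 + ((-12 - 1/30) + 18)) + 11612 = sqrt(-66 + (-361/30 + 18)) + 11612 = sqrt(-66 + 179/30) + 11612 = sqrt(-1801/30) + 11612 = I*sqrt(54030)/30 + 11612 = 11612 + I*sqrt(54030)/30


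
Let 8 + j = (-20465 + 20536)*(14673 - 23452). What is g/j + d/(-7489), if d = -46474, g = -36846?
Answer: 29243973952/4668021013 ≈ 6.2647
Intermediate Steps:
j = -623317 (j = -8 + (-20465 + 20536)*(14673 - 23452) = -8 + 71*(-8779) = -8 - 623309 = -623317)
g/j + d/(-7489) = -36846/(-623317) - 46474/(-7489) = -36846*(-1/623317) - 46474*(-1/7489) = 36846/623317 + 46474/7489 = 29243973952/4668021013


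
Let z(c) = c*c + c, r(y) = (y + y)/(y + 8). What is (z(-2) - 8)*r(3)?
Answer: -36/11 ≈ -3.2727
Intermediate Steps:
r(y) = 2*y/(8 + y) (r(y) = (2*y)/(8 + y) = 2*y/(8 + y))
z(c) = c + c² (z(c) = c² + c = c + c²)
(z(-2) - 8)*r(3) = (-2*(1 - 2) - 8)*(2*3/(8 + 3)) = (-2*(-1) - 8)*(2*3/11) = (2 - 8)*(2*3*(1/11)) = -6*6/11 = -36/11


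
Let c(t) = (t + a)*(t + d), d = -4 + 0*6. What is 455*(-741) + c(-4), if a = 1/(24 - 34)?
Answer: -1685611/5 ≈ -3.3712e+5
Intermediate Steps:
a = -1/10 (a = 1/(-10) = -1/10 ≈ -0.10000)
d = -4 (d = -4 + 0 = -4)
c(t) = (-4 + t)*(-1/10 + t) (c(t) = (t - 1/10)*(t - 4) = (-1/10 + t)*(-4 + t) = (-4 + t)*(-1/10 + t))
455*(-741) + c(-4) = 455*(-741) + (2/5 + (-4)**2 - 41/10*(-4)) = -337155 + (2/5 + 16 + 82/5) = -337155 + 164/5 = -1685611/5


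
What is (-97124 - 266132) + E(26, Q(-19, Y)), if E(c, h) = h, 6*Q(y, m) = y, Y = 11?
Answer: -2179555/6 ≈ -3.6326e+5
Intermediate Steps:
Q(y, m) = y/6
(-97124 - 266132) + E(26, Q(-19, Y)) = (-97124 - 266132) + (⅙)*(-19) = -363256 - 19/6 = -2179555/6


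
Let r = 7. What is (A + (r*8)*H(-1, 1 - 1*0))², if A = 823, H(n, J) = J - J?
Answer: 677329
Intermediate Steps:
H(n, J) = 0
(A + (r*8)*H(-1, 1 - 1*0))² = (823 + (7*8)*0)² = (823 + 56*0)² = (823 + 0)² = 823² = 677329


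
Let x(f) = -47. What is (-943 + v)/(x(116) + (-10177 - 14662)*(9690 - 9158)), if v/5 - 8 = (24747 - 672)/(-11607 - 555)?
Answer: 3700887/53571157330 ≈ 6.9084e-5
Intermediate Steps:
v = 122035/4054 (v = 40 + 5*((24747 - 672)/(-11607 - 555)) = 40 + 5*(24075/(-12162)) = 40 + 5*(24075*(-1/12162)) = 40 + 5*(-8025/4054) = 40 - 40125/4054 = 122035/4054 ≈ 30.102)
(-943 + v)/(x(116) + (-10177 - 14662)*(9690 - 9158)) = (-943 + 122035/4054)/(-47 + (-10177 - 14662)*(9690 - 9158)) = -3700887/(4054*(-47 - 24839*532)) = -3700887/(4054*(-47 - 13214348)) = -3700887/4054/(-13214395) = -3700887/4054*(-1/13214395) = 3700887/53571157330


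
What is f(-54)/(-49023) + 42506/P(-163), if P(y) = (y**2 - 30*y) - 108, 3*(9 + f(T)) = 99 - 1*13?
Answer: 6249465205/4610760219 ≈ 1.3554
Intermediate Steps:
f(T) = 59/3 (f(T) = -9 + (99 - 1*13)/3 = -9 + (99 - 13)/3 = -9 + (1/3)*86 = -9 + 86/3 = 59/3)
P(y) = -108 + y**2 - 30*y
f(-54)/(-49023) + 42506/P(-163) = (59/3)/(-49023) + 42506/(-108 + (-163)**2 - 30*(-163)) = (59/3)*(-1/49023) + 42506/(-108 + 26569 + 4890) = -59/147069 + 42506/31351 = 6249465205/4610760219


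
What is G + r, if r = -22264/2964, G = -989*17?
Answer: -12463999/741 ≈ -16821.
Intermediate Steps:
G = -16813
r = -5566/741 (r = -22264*1/2964 = -5566/741 ≈ -7.5115)
G + r = -16813 - 5566/741 = -12463999/741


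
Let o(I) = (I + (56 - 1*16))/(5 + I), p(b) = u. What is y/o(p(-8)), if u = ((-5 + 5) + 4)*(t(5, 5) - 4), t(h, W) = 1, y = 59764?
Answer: -14941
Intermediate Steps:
u = -12 (u = ((-5 + 5) + 4)*(1 - 4) = (0 + 4)*(-3) = 4*(-3) = -12)
p(b) = -12
o(I) = (40 + I)/(5 + I) (o(I) = (I + (56 - 16))/(5 + I) = (I + 40)/(5 + I) = (40 + I)/(5 + I))
y/o(p(-8)) = 59764/(((40 - 12)/(5 - 12))) = 59764/((28/(-7))) = 59764/((-⅐*28)) = 59764/(-4) = 59764*(-¼) = -14941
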